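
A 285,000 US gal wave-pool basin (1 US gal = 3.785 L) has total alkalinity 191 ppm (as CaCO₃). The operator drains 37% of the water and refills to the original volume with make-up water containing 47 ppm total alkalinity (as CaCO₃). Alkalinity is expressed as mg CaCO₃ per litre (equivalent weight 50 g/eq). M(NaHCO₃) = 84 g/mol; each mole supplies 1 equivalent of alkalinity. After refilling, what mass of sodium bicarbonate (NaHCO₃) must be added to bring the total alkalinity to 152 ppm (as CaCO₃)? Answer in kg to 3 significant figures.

25.9 kg

Volume: 285,000 US gal × 3.785 L/gal = 1,078,725 L.
After draining 37% and refilling: 191 × 0.63 + 47 × 0.37 = 137.72 ppm.
Deficit to target: 152 − 137.72 = 14.28 mg/L.
As CaCO₃: 14.28 mg/L × 1,078,725 L = 15,400 g; ÷ 50 g/eq ÷ 1 = 308.1 mol NaHCO₃.
Mass: 308.1 × 84 = 25,880 g.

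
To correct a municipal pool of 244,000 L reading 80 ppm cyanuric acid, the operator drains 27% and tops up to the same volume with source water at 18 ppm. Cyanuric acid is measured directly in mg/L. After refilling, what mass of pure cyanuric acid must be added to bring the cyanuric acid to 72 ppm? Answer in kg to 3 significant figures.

After draining 27% and refilling: 80 × 0.73 + 18 × 0.27 = 63.26 ppm.
Deficit to target: 72 − 63.26 = 8.74 mg/L.
Mass: 8.74 mg/L × 244,000 L = 2133 g cyanuric acid.

2.13 kg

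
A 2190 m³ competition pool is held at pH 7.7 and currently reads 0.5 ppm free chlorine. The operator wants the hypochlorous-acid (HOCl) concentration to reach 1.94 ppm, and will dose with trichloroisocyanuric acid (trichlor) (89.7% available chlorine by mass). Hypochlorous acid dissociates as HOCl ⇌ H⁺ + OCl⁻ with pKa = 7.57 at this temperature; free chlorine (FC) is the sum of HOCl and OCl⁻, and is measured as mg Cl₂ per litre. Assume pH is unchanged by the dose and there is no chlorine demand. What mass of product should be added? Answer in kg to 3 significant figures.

Volume: 2190 m³ = 2,190,000 L.
[OCl⁻]/[HOCl] = 10^(pH − pKa) = 10^(7.7 − 7.57) = 1.349; fraction as HOCl = 1/(1 + 1.349) = 0.4257.
Free chlorine required for 1.94 ppm HOCl: 1.94 / 0.4257 = 4.557 ppm.
FC to add: 4.557 − 0.5 = 4.057 mg/L as Cl₂.
Cl₂ equivalent: 4.057 mg/L × 2,190,000 L = 8885 g.
Product at 89.7% available Cl: 8885 / 0.897 = 9905 g.

9.91 kg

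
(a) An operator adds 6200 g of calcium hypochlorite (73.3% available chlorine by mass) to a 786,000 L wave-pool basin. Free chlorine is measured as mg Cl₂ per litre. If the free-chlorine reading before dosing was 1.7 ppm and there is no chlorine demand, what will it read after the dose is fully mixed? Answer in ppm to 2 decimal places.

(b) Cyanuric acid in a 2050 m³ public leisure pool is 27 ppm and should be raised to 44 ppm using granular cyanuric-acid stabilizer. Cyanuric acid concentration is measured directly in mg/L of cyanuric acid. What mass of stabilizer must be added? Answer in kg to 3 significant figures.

(a) Available chlorine delivered: 6200 g × 0.733 = 4545 g as Cl₂.
(a) Concentration rise: 4545 g / 786,000 L = 5.782 mg/L = 5.78 ppm.
(a) Final FC: 1.7 + 5.78 = 7.48 ppm.

(b) Volume: 2050 m³ = 2,050,000 L.
(b) CYA to add: (44 − 27) = 17 mg/L × 2,050,000 L = 34,850 g cyanuric acid.

(a) 7.48 ppm; (b) 34.9 kg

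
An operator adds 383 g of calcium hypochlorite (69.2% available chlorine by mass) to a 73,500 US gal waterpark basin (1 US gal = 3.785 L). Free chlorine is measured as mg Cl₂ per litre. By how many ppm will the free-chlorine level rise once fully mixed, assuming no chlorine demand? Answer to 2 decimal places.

Volume: 73,500 US gal × 3.785 L/gal = 278,198 L.
Available chlorine delivered: 383 g × 0.692 = 265 g as Cl₂.
Concentration rise: 265 g / 278,198 L = 0.9527 mg/L = 0.95 ppm.

0.95 ppm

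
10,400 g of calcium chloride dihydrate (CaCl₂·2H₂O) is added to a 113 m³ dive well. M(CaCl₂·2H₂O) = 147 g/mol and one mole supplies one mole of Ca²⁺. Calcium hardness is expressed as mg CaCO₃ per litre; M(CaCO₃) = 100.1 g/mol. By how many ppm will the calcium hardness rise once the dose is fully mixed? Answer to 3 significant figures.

62.7 ppm

Volume: 113 m³ = 113,000 L.
Moles of Ca²⁺: 10,400 g ÷ 147 g/mol = 70.75 mol.
As CaCO₃: 70.75 mol × 100.1 g/mol = 7082 g.
Rise: 7082 g / 113,000 L × 1000 = 62.67 mg/L.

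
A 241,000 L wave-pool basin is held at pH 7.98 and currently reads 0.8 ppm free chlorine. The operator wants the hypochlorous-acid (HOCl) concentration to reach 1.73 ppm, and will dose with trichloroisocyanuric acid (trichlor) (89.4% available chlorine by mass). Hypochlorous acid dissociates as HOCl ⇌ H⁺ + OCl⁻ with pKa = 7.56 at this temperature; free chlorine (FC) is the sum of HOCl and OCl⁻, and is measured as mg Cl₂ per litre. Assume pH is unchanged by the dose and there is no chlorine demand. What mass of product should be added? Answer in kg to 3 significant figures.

1.48 kg

[OCl⁻]/[HOCl] = 10^(pH − pKa) = 10^(7.98 − 7.56) = 2.63; fraction as HOCl = 1/(1 + 2.63) = 0.2755.
Free chlorine required for 1.73 ppm HOCl: 1.73 / 0.2755 = 6.28 ppm.
FC to add: 6.28 − 0.8 = 5.48 mg/L as Cl₂.
Cl₂ equivalent: 5.48 mg/L × 241,000 L = 1321 g.
Product at 89.4% available Cl: 1321 / 0.894 = 1477 g.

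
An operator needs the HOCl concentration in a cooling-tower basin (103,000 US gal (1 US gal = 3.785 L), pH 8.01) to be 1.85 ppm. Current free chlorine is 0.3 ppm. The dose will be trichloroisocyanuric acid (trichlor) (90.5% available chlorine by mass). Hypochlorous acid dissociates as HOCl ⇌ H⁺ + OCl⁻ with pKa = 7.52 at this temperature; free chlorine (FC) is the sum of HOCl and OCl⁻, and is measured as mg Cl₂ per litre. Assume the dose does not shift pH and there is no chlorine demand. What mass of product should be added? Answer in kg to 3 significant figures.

Volume: 103,000 US gal × 3.785 L/gal = 389,855 L.
[OCl⁻]/[HOCl] = 10^(pH − pKa) = 10^(8.01 − 7.52) = 3.09; fraction as HOCl = 1/(1 + 3.09) = 0.2445.
Free chlorine required for 1.85 ppm HOCl: 1.85 / 0.2445 = 7.567 ppm.
FC to add: 7.567 − 0.3 = 7.267 mg/L as Cl₂.
Cl₂ equivalent: 7.267 mg/L × 389,855 L = 2833 g.
Product at 90.5% available Cl: 2833 / 0.905 = 3130 g.

3.13 kg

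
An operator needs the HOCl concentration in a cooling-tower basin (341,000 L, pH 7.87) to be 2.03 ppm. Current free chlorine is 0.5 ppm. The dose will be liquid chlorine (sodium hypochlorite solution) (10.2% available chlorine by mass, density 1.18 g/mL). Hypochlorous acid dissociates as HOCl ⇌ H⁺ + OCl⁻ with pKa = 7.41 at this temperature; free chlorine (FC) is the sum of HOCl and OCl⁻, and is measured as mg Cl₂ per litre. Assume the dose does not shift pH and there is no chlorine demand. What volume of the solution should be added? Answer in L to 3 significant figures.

[OCl⁻]/[HOCl] = 10^(pH − pKa) = 10^(7.87 − 7.41) = 2.884; fraction as HOCl = 1/(1 + 2.884) = 0.2575.
Free chlorine required for 2.03 ppm HOCl: 2.03 / 0.2575 = 7.885 ppm.
FC to add: 7.885 − 0.5 = 7.385 mg/L as Cl₂.
Cl₂ equivalent: 7.385 mg/L × 341,000 L = 2518 g.
Product at 10.2% available Cl: 2518 / 0.102 = 24,690 g.
Volume: 24,690 g ÷ 1.18 g/mL = 20,920 mL.

20.9 L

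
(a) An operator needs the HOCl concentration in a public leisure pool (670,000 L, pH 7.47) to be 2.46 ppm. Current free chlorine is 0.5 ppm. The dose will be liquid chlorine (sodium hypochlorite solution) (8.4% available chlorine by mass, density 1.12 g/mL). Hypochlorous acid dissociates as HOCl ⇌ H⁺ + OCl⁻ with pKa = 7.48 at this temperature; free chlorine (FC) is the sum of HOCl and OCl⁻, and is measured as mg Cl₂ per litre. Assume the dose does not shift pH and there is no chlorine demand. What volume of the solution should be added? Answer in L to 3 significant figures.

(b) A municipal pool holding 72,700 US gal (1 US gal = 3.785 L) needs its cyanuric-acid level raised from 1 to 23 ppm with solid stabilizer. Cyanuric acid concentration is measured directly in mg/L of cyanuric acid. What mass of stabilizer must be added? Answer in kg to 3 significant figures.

(a) [OCl⁻]/[HOCl] = 10^(pH − pKa) = 10^(7.47 − 7.48) = 0.9772; fraction as HOCl = 1/(1 + 0.9772) = 0.5058.
(a) Free chlorine required for 2.46 ppm HOCl: 2.46 / 0.5058 = 4.864 ppm.
(a) FC to add: 4.864 − 0.5 = 4.364 mg/L as Cl₂.
(a) Cl₂ equivalent: 4.364 mg/L × 670,000 L = 2924 g.
(a) Product at 8.4% available Cl: 2924 / 0.084 = 34,810 g.
(a) Volume: 34,810 g ÷ 1.12 g/mL = 31,080 mL.

(b) Volume: 72,700 US gal × 3.785 L/gal = 275,170 L.
(b) CYA to add: (23 − 1) = 22 mg/L × 275,170 L = 6054 g cyanuric acid.

(a) 31.1 L; (b) 6.05 kg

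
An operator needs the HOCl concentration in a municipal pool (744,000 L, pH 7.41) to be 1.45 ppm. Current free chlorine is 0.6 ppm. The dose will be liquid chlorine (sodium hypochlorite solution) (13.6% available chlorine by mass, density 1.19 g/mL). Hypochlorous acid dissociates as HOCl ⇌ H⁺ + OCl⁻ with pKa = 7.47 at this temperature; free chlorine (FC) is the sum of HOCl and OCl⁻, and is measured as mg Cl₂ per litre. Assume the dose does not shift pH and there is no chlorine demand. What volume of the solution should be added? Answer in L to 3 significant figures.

[OCl⁻]/[HOCl] = 10^(pH − pKa) = 10^(7.41 − 7.47) = 0.871; fraction as HOCl = 1/(1 + 0.871) = 0.5345.
Free chlorine required for 1.45 ppm HOCl: 1.45 / 0.5345 = 2.713 ppm.
FC to add: 2.713 − 0.6 = 2.113 mg/L as Cl₂.
Cl₂ equivalent: 2.113 mg/L × 744,000 L = 1572 g.
Product at 13.6% available Cl: 1572 / 0.136 = 11,560 g.
Volume: 11,560 g ÷ 1.19 g/mL = 9713 mL.

9.71 L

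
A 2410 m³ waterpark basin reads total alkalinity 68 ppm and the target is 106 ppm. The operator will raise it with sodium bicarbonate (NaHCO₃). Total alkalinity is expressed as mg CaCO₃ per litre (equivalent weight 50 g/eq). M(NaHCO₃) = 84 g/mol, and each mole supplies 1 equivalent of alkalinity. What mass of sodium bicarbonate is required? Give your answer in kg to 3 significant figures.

Volume: 2410 m³ = 2,410,000 L.
Alkalinity to add: (106 − 68) = 38 mg/L as CaCO₃ × 2,410,000 L = 91,580 g as CaCO₃.
Equivalents: 91,580 g ÷ 50 g/eq = 1832 eq.
NaHCO₃ supplies 1 eq per mole → 1832 mol.
Mass: 1832 mol × 84 g/mol = 153,900 g.

154 kg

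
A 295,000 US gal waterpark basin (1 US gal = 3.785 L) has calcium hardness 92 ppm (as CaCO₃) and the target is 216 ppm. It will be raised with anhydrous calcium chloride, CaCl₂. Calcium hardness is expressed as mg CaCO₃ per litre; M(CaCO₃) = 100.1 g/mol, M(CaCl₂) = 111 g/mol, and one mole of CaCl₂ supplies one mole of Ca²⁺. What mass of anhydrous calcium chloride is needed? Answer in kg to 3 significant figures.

154 kg

Volume: 295,000 US gal × 3.785 L/gal = 1,116,575 L.
Hardness to add: (216 − 92) = 124 mg/L as CaCO₃ × 1,116,575 L = 138,500 g as CaCO₃.
Moles of Ca²⁺ (1 mol Ca²⁺ ≡ 1 mol CaCO₃): 138,500 / 100.1 g/mol = 1383 mol.
Mass of CaCl₂: 1383 × 111 = 153,500 g.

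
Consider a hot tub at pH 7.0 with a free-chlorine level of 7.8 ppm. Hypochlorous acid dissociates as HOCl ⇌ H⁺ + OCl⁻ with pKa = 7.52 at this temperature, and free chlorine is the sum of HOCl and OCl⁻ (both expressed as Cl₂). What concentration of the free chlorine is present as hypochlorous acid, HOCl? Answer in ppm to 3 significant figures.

[OCl⁻]/[HOCl] = 10^(pH − pKa) = 10^(7.0 − 7.52) = 10^-0.52 = 0.302.
Fraction as HOCl = 1 / (1 + 0.302) = 0.7681.
HOCl = 0.7681 × 7.8 ppm = 5.991 ppm.

5.99 ppm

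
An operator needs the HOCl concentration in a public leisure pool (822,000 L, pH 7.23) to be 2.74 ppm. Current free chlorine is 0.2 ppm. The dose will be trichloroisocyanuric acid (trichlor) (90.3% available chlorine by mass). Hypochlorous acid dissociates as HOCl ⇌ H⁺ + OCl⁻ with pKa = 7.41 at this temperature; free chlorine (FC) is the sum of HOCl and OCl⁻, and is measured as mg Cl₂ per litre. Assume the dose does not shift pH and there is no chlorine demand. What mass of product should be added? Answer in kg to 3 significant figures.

3.96 kg

[OCl⁻]/[HOCl] = 10^(pH − pKa) = 10^(7.23 − 7.41) = 0.6607; fraction as HOCl = 1/(1 + 0.6607) = 0.6022.
Free chlorine required for 2.74 ppm HOCl: 2.74 / 0.6022 = 4.55 ppm.
FC to add: 4.55 − 0.2 = 4.35 mg/L as Cl₂.
Cl₂ equivalent: 4.35 mg/L × 822,000 L = 3576 g.
Product at 90.3% available Cl: 3576 / 0.903 = 3960 g.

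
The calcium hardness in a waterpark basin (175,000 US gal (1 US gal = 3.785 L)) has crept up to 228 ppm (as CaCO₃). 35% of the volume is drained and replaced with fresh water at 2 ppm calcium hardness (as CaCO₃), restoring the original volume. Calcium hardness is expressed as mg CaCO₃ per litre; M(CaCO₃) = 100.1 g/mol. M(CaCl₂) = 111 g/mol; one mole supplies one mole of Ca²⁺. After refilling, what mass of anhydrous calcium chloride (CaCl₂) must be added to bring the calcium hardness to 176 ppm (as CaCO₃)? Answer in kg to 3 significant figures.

Volume: 175,000 US gal × 3.785 L/gal = 662,375 L.
After draining 35% and refilling: 228 × 0.65 + 2 × 0.35 = 148.9 ppm.
Deficit to target: 176 − 148.9 = 27.1 mg/L.
As CaCO₃: 27.1 mg/L × 662,375 L = 17,950 g; ÷ 100.1 = 179.3 mol Ca²⁺.
Mass: 179.3 × 111 = 19,900 g.

19.9 kg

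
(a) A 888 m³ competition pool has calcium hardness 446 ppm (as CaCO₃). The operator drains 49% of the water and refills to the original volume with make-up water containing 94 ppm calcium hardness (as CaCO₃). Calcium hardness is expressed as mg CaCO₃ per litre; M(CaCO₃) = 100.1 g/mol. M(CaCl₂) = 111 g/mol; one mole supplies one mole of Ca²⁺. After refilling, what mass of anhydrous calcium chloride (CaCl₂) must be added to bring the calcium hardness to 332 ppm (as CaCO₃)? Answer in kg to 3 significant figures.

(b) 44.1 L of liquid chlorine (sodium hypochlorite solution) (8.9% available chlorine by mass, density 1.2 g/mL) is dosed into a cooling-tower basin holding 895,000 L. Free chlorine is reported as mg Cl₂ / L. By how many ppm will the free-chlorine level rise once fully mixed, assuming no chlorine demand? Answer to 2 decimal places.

(a) Volume: 888 m³ = 888,000 L.
(a) After draining 49% and refilling: 446 × 0.51 + 94 × 0.49 = 273.52 ppm.
(a) Deficit to target: 332 − 273.52 = 58.48 mg/L.
(a) As CaCO₃: 58.48 mg/L × 888,000 L = 51,930 g; ÷ 100.1 = 518.8 mol Ca²⁺.
(a) Mass: 518.8 × 111 = 57,580 g.

(b) Mass of solution: 44.1 L × 1000 mL/L × 1.2 g/mL = 52,920 g.
(b) Available chlorine delivered: 52,920 g × 0.089 = 4710 g as Cl₂.
(b) Concentration rise: 4710 g / 895,000 L = 5.262 mg/L = 5.26 ppm.

(a) 57.6 kg; (b) 5.26 ppm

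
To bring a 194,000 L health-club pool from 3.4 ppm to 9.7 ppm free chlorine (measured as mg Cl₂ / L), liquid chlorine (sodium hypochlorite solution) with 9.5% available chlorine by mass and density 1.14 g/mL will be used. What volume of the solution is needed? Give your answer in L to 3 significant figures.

11.3 L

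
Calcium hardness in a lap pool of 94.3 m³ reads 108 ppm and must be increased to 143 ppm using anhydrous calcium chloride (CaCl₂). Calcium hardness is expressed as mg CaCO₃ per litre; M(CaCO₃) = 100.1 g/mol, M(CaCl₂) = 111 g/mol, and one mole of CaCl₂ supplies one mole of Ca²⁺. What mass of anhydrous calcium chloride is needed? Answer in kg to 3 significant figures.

3.66 kg

Volume: 94.3 m³ = 94,300 L.
Hardness to add: (143 − 108) = 35 mg/L as CaCO₃ × 94,300 L = 3300 g as CaCO₃.
Moles of Ca²⁺ (1 mol Ca²⁺ ≡ 1 mol CaCO₃): 3300 / 100.1 g/mol = 32.97 mol.
Mass of CaCl₂: 32.97 × 111 = 3660 g.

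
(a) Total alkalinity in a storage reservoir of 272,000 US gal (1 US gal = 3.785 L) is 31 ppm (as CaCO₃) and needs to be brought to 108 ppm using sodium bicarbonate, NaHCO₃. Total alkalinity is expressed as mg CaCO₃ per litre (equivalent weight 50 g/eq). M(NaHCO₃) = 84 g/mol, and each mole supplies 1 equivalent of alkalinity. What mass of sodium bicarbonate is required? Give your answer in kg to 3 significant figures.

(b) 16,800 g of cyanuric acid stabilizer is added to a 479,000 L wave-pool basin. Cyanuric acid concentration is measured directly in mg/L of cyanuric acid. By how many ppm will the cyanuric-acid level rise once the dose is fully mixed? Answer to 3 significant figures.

(a) 133 kg; (b) 35.1 ppm

(a) Volume: 272,000 US gal × 3.785 L/gal = 1,029,520 L.
(a) Alkalinity to add: (108 − 31) = 77 mg/L as CaCO₃ × 1,029,520 L = 79,270 g as CaCO₃.
(a) Equivalents: 79,270 g ÷ 50 g/eq = 1585 eq.
(a) NaHCO₃ supplies 1 eq per mole → 1585 mol.
(a) Mass: 1585 mol × 84 g/mol = 133,200 g.

(b) Rise: 16,800 g / 479,000 L × 1000 = 35.07 mg/L.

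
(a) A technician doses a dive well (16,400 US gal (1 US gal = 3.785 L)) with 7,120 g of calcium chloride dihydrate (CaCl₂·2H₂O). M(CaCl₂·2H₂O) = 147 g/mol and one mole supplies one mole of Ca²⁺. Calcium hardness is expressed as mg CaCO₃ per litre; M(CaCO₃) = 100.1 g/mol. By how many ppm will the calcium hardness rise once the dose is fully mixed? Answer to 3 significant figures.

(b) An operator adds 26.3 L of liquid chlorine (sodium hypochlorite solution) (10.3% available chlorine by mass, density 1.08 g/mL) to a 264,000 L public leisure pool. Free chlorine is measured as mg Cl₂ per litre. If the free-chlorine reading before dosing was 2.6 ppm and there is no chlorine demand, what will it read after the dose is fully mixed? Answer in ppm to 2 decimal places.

(a) 78.1 ppm; (b) 13.68 ppm

(a) Volume: 16,400 US gal × 3.785 L/gal = 62,074 L.
(a) Moles of Ca²⁺: 7,120 g ÷ 147 g/mol = 48.44 mol.
(a) As CaCO₃: 48.44 mol × 100.1 g/mol = 4848 g.
(a) Rise: 4848 g / 62,074 L × 1000 = 78.11 mg/L.

(b) Mass of solution: 26.3 L × 1000 mL/L × 1.08 g/mL = 28,400 g.
(b) Available chlorine delivered: 28,400 g × 0.103 = 2926 g as Cl₂.
(b) Concentration rise: 2926 g / 264,000 L = 11.08 mg/L = 11.08 ppm.
(b) Final FC: 2.6 + 11.08 = 13.68 ppm.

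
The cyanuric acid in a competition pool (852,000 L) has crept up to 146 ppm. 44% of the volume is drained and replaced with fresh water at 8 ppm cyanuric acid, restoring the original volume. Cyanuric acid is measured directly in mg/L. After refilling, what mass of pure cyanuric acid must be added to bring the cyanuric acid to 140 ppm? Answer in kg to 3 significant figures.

46.6 kg

After draining 44% and refilling: 146 × 0.56 + 8 × 0.44 = 85.28 ppm.
Deficit to target: 140 − 85.28 = 54.72 mg/L.
Mass: 54.72 mg/L × 852,000 L = 46,620 g cyanuric acid.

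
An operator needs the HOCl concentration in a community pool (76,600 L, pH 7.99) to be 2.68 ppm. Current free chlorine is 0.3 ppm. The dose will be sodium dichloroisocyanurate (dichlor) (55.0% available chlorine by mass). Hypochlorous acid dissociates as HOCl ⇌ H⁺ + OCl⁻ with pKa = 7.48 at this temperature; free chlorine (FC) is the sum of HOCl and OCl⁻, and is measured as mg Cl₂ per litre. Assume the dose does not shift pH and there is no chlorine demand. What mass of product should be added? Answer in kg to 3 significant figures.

1.54 kg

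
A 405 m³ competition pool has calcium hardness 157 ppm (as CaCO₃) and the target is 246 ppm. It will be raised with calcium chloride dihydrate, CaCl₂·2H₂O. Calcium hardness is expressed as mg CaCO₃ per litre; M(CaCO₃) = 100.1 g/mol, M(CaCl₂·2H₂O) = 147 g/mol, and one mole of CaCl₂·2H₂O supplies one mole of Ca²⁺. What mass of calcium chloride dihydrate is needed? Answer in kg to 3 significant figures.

52.9 kg

Volume: 405 m³ = 405,000 L.
Hardness to add: (246 − 157) = 89 mg/L as CaCO₃ × 405,000 L = 36,040 g as CaCO₃.
Moles of Ca²⁺ (1 mol Ca²⁺ ≡ 1 mol CaCO₃): 36,040 / 100.1 g/mol = 360.1 mol.
Mass of CaCl₂·2H₂O: 360.1 × 147 = 52,930 g.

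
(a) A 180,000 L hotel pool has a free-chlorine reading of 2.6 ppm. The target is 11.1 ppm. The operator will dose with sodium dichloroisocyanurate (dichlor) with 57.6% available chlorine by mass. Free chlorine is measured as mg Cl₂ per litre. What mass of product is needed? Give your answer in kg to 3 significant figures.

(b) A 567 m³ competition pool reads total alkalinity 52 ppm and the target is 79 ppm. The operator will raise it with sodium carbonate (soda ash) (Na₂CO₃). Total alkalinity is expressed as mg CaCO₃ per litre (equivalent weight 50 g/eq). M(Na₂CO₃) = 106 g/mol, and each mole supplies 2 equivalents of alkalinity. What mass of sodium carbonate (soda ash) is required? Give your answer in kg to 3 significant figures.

(a) Chlorine deficit: 11.1 − 2.6 = 8.5 ppm = 8.5 mg/L as Cl₂.
(a) Cl₂ equivalent needed: 8.5 mg/L × 180,000 L = 1,530,000 mg = 1530 g.
(a) Product at 57.6% available chlorine: 1530 / 0.576 = 2656 g.

(b) Volume: 567 m³ = 567,000 L.
(b) Alkalinity to add: (79 − 52) = 27 mg/L as CaCO₃ × 567,000 L = 15,310 g as CaCO₃.
(b) Equivalents: 15,310 g ÷ 50 g/eq = 306.2 eq.
(b) Each mole of Na₂CO₃ supplies 2 eq, so 306.2 / 2 = 153.1 mol.
(b) Mass: 153.1 mol × 106 g/mol = 16,230 g.

(a) 2.66 kg; (b) 16.2 kg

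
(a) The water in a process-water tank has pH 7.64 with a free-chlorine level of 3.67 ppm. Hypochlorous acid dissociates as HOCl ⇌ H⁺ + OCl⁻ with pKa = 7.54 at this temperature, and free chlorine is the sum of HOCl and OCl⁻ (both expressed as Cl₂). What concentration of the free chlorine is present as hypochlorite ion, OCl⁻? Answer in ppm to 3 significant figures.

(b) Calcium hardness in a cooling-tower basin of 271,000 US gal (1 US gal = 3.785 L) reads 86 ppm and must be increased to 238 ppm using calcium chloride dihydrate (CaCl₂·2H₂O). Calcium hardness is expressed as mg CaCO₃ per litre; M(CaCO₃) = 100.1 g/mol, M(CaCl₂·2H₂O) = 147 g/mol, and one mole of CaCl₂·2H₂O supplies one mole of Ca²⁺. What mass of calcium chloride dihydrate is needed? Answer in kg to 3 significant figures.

(a) [OCl⁻]/[HOCl] = 10^(pH − pKa) = 10^(7.64 − 7.54) = 10^0.10 = 1.259.
(a) Fraction as HOCl = 1 / (1 + 1.259) = 0.4427.
(a) OCl⁻ = (1 − 0.4427) × 3.67 ppm = 2.045 ppm.

(b) Volume: 271,000 US gal × 3.785 L/gal = 1,025,735 L.
(b) Hardness to add: (238 − 86) = 152 mg/L as CaCO₃ × 1,025,735 L = 155,900 g as CaCO₃.
(b) Moles of Ca²⁺ (1 mol Ca²⁺ ≡ 1 mol CaCO₃): 155,900 / 100.1 g/mol = 1558 mol.
(b) Mass of CaCl₂·2H₂O: 1558 × 147 = 229,000 g.

(a) 2.05 ppm; (b) 229 kg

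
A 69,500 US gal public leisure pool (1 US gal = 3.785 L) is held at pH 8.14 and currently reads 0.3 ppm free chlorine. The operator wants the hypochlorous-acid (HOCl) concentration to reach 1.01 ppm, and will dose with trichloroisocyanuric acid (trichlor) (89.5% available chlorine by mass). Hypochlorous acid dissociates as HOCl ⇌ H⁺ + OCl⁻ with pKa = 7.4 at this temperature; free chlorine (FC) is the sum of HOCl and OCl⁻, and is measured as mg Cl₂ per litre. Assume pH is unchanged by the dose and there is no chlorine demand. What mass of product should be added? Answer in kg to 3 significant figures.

1.84 kg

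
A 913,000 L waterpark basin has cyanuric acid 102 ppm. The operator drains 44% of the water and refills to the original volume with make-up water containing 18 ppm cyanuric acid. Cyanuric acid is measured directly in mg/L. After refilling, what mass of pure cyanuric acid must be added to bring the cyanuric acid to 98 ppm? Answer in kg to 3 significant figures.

30.1 kg

After draining 44% and refilling: 102 × 0.56 + 18 × 0.44 = 65.04 ppm.
Deficit to target: 98 − 65.04 = 32.96 mg/L.
Mass: 32.96 mg/L × 913,000 L = 30,090 g cyanuric acid.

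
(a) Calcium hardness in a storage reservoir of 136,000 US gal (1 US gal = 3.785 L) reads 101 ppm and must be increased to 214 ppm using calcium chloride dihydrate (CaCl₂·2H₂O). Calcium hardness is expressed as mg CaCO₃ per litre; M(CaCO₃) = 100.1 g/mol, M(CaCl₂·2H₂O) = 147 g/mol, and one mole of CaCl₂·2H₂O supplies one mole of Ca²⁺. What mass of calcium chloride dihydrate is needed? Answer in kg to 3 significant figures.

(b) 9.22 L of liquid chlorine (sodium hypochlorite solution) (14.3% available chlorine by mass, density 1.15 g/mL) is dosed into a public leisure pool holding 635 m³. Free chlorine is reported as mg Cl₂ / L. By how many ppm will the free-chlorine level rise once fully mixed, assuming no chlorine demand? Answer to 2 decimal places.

(a) 85.4 kg; (b) 2.39 ppm

(a) Volume: 136,000 US gal × 3.785 L/gal = 514,760 L.
(a) Hardness to add: (214 − 101) = 113 mg/L as CaCO₃ × 514,760 L = 58,170 g as CaCO₃.
(a) Moles of Ca²⁺ (1 mol Ca²⁺ ≡ 1 mol CaCO₃): 58,170 / 100.1 g/mol = 581.1 mol.
(a) Mass of CaCl₂·2H₂O: 581.1 × 147 = 85,420 g.

(b) Volume: 635 m³ = 635,000 L.
(b) Mass of solution: 9.22 L × 1000 mL/L × 1.15 g/mL = 10,600 g.
(b) Available chlorine delivered: 10,600 g × 0.143 = 1516 g as Cl₂.
(b) Concentration rise: 1516 g / 635,000 L = 2.388 mg/L = 2.39 ppm.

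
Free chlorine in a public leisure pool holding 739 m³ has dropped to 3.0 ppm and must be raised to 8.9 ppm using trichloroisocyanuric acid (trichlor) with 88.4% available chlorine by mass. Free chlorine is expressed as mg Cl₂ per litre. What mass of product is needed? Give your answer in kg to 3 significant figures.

4.93 kg

Volume: 739 m³ = 739,000 L.
Chlorine deficit: 8.9 − 3.0 = 5.9 ppm = 5.9 mg/L as Cl₂.
Cl₂ equivalent needed: 5.9 mg/L × 739,000 L = 4,360,000 mg = 4360 g.
Product at 88.4% available chlorine: 4360 / 0.884 = 4932 g.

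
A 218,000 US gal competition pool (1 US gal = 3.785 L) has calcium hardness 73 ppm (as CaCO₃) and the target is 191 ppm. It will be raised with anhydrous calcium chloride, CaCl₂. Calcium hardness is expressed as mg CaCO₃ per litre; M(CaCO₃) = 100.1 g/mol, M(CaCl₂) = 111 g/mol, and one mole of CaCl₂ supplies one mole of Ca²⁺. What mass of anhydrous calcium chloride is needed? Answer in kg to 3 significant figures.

108 kg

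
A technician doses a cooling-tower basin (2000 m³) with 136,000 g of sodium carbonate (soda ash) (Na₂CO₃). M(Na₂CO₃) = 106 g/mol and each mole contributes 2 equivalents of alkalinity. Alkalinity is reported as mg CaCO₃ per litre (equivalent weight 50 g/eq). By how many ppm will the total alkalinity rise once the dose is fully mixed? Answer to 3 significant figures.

64.2 ppm

Volume: 2000 m³ = 2,000,000 L.
Moles of Na₂CO₃: 136,000 g ÷ 106 g/mol = 1283 mol → 2566 eq of alkalinity.
As CaCO₃: 2566 eq × 50 g/eq = 128,300 g.
Rise: 128,300 g / 2,000,000 L × 1000 = 64.15 mg/L.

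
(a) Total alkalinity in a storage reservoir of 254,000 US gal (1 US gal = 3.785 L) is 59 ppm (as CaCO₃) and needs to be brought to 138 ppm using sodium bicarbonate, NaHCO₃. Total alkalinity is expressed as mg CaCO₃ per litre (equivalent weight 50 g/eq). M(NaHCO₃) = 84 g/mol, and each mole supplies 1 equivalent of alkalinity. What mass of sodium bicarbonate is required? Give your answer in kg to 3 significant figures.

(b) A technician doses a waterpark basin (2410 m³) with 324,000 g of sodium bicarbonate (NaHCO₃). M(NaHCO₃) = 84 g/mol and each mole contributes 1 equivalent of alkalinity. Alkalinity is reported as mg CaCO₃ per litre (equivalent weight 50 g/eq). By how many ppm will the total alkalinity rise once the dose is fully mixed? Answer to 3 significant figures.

(a) Volume: 254,000 US gal × 3.785 L/gal = 961,390 L.
(a) Alkalinity to add: (138 − 59) = 79 mg/L as CaCO₃ × 961,390 L = 75,950 g as CaCO₃.
(a) Equivalents: 75,950 g ÷ 50 g/eq = 1519 eq.
(a) NaHCO₃ supplies 1 eq per mole → 1519 mol.
(a) Mass: 1519 mol × 84 g/mol = 127,600 g.

(b) Volume: 2410 m³ = 2,410,000 L.
(b) Moles of NaHCO₃: 324,000 g ÷ 84 g/mol = 3857 mol → 3857 eq of alkalinity.
(b) As CaCO₃: 3857 eq × 50 g/eq = 192,900 g.
(b) Rise: 192,900 g / 2,410,000 L × 1000 = 80.02 mg/L.

(a) 128 kg; (b) 80.0 ppm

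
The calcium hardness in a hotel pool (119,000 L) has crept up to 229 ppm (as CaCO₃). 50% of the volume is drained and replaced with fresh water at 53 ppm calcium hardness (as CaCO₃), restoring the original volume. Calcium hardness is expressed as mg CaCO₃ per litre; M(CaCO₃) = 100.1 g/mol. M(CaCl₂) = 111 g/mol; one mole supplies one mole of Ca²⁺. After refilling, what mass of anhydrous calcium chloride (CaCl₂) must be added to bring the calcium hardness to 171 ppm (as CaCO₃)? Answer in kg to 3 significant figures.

3.96 kg

After draining 50% and refilling: 229 × 0.50 + 53 × 0.50 = 141 ppm.
Deficit to target: 171 − 141 = 30 mg/L.
As CaCO₃: 30 mg/L × 119,000 L = 3570 g; ÷ 100.1 = 35.66 mol Ca²⁺.
Mass: 35.66 × 111 = 3959 g.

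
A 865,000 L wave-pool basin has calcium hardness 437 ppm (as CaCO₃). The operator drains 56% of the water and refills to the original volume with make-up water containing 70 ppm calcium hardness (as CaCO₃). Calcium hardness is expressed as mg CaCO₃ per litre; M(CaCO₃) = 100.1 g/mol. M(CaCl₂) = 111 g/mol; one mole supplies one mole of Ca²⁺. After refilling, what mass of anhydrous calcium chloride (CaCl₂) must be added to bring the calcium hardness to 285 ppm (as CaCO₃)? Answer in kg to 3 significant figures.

After draining 56% and refilling: 437 × 0.44 + 70 × 0.56 = 231.48 ppm.
Deficit to target: 285 − 231.48 = 53.52 mg/L.
As CaCO₃: 53.52 mg/L × 865,000 L = 46,290 g; ÷ 100.1 = 462.5 mol Ca²⁺.
Mass: 462.5 × 111 = 51,340 g.

51.3 kg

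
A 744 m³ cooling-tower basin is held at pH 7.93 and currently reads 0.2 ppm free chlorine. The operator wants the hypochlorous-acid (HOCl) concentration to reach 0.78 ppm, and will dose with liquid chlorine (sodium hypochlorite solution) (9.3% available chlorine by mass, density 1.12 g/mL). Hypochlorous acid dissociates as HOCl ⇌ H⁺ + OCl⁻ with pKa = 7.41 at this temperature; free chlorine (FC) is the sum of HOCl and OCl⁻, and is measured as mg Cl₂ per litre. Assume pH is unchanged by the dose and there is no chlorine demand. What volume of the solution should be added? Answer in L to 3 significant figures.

22.6 L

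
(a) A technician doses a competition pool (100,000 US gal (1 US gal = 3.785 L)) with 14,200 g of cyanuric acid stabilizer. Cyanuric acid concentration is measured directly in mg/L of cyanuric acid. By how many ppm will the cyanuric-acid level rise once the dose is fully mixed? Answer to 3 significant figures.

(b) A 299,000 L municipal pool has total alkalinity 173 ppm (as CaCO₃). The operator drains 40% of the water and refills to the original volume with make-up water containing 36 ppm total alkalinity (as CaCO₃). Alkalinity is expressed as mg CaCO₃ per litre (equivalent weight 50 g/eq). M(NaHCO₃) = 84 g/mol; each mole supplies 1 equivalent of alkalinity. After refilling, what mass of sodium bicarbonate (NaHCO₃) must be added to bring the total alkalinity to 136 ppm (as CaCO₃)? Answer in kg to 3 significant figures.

(a) Volume: 100,000 US gal × 3.785 L/gal = 378,500 L.
(a) Rise: 14,200 g / 378,500 L × 1000 = 37.52 mg/L.

(b) After draining 40% and refilling: 173 × 0.60 + 36 × 0.40 = 118.2 ppm.
(b) Deficit to target: 136 − 118.2 = 17.8 mg/L.
(b) As CaCO₃: 17.8 mg/L × 299,000 L = 5322 g; ÷ 50 g/eq ÷ 1 = 106.4 mol NaHCO₃.
(b) Mass: 106.4 × 84 = 8941 g.

(a) 37.5 ppm; (b) 8.94 kg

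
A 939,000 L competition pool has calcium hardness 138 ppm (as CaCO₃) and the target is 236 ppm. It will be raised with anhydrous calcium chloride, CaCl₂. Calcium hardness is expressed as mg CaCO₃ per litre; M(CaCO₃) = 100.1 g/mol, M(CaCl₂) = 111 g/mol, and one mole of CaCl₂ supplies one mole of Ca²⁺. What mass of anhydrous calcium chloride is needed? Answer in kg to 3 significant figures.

102 kg

Hardness to add: (236 − 138) = 98 mg/L as CaCO₃ × 939,000 L = 92,020 g as CaCO₃.
Moles of Ca²⁺ (1 mol Ca²⁺ ≡ 1 mol CaCO₃): 92,020 / 100.1 g/mol = 919.3 mol.
Mass of CaCl₂: 919.3 × 111 = 102,000 g.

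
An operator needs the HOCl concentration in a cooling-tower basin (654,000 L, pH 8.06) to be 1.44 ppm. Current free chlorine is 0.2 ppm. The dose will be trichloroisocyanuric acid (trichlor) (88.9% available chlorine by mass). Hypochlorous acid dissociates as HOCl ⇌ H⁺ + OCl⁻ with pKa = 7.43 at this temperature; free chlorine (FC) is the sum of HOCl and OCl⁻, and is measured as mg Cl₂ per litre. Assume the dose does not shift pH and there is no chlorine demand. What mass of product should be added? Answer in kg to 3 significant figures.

[OCl⁻]/[HOCl] = 10^(pH − pKa) = 10^(8.06 − 7.43) = 4.266; fraction as HOCl = 1/(1 + 4.266) = 0.1899.
Free chlorine required for 1.44 ppm HOCl: 1.44 / 0.1899 = 7.583 ppm.
FC to add: 7.583 − 0.2 = 7.383 mg/L as Cl₂.
Cl₂ equivalent: 7.383 mg/L × 654,000 L = 4828 g.
Product at 88.9% available Cl: 4828 / 0.889 = 5431 g.

5.43 kg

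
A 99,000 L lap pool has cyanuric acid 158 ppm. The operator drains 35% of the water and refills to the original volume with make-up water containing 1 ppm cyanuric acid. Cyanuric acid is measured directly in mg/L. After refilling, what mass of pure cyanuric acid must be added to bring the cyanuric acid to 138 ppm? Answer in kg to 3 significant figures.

3.46 kg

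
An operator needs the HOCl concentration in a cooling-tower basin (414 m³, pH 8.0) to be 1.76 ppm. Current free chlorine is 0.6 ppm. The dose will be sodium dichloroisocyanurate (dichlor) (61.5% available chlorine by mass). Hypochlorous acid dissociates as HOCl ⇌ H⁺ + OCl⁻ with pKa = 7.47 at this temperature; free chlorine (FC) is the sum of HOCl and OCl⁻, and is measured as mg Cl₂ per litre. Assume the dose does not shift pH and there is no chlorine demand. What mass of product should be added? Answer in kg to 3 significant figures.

Volume: 414 m³ = 414,000 L.
[OCl⁻]/[HOCl] = 10^(pH − pKa) = 10^(8.0 − 7.47) = 3.388; fraction as HOCl = 1/(1 + 3.388) = 0.2279.
Free chlorine required for 1.76 ppm HOCl: 1.76 / 0.2279 = 7.724 ppm.
FC to add: 7.724 − 0.6 = 7.124 mg/L as Cl₂.
Cl₂ equivalent: 7.124 mg/L × 414,000 L = 2949 g.
Product at 61.5% available Cl: 2949 / 0.615 = 4795 g.

4.80 kg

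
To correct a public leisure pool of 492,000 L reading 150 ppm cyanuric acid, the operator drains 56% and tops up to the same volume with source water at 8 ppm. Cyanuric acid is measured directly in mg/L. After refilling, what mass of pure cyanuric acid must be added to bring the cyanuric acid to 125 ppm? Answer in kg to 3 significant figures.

26.8 kg

After draining 56% and refilling: 150 × 0.44 + 8 × 0.56 = 70.48 ppm.
Deficit to target: 125 − 70.48 = 54.52 mg/L.
Mass: 54.52 mg/L × 492,000 L = 26,820 g cyanuric acid.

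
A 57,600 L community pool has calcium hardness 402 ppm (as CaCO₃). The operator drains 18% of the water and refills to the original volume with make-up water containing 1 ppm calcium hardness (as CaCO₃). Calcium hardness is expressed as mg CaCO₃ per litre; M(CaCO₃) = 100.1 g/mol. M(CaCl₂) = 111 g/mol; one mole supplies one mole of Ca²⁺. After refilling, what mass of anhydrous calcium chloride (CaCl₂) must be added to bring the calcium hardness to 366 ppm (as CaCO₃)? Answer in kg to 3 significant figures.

After draining 18% and refilling: 402 × 0.82 + 1 × 0.18 = 329.82 ppm.
Deficit to target: 366 − 329.82 = 36.18 mg/L.
As CaCO₃: 36.18 mg/L × 57,600 L = 2084 g; ÷ 100.1 = 20.82 mol Ca²⁺.
Mass: 20.82 × 111 = 2311 g.

2.31 kg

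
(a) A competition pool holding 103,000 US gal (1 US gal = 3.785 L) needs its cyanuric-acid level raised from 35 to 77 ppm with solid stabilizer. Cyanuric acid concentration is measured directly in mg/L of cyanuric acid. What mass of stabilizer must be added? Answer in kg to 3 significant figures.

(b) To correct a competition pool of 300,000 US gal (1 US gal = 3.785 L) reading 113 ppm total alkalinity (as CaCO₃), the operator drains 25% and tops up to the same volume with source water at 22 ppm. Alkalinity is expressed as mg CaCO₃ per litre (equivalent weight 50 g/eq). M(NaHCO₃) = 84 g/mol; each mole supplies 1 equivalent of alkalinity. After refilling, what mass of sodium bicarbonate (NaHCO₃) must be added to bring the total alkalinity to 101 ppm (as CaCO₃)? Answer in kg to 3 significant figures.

(a) Volume: 103,000 US gal × 3.785 L/gal = 389,855 L.
(a) CYA to add: (77 − 35) = 42 mg/L × 389,855 L = 16,370 g cyanuric acid.

(b) Volume: 300,000 US gal × 3.785 L/gal = 1,135,500 L.
(b) After draining 25% and refilling: 113 × 0.75 + 22 × 0.25 = 90.25 ppm.
(b) Deficit to target: 101 − 90.25 = 10.75 mg/L.
(b) As CaCO₃: 10.75 mg/L × 1,135,500 L = 12,210 g; ÷ 50 g/eq ÷ 1 = 244.1 mol NaHCO₃.
(b) Mass: 244.1 × 84 = 20,510 g.

(a) 16.4 kg; (b) 20.5 kg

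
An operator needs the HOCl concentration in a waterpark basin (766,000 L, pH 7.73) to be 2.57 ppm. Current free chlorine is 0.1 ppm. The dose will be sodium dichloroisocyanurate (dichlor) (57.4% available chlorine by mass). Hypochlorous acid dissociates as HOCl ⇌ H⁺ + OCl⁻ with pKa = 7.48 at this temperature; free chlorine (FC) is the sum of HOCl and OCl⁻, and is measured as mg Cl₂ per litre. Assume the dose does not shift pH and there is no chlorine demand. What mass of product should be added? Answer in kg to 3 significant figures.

9.40 kg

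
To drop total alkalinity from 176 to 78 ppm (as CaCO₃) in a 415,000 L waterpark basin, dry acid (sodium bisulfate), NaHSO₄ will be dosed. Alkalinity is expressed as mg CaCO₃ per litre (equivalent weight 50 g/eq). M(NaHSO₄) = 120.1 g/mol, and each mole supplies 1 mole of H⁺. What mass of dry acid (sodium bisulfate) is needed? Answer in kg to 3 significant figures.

97.7 kg

Alkalinity to neutralize: (176 − 78) = 98 mg/L as CaCO₃ × 415,000 L = 40,670 g as CaCO₃.
Equivalents of H⁺ required: 40,670 ÷ 50 g/eq = 813.4 eq = 813.4 mol NaHSO₄.
Mass of NaHSO₄: 813.4 × 120.1 = 97,690 g.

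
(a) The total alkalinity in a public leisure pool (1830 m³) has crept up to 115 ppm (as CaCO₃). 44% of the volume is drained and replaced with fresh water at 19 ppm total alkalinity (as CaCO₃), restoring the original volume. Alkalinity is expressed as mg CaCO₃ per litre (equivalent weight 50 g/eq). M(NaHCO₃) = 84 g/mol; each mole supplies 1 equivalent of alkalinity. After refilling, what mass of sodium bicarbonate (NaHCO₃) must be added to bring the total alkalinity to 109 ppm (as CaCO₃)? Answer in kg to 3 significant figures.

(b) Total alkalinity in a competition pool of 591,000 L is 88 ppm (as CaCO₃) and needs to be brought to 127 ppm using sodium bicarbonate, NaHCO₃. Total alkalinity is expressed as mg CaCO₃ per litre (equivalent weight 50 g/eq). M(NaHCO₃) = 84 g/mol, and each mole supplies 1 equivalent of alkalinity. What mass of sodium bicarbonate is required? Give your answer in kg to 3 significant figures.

(a) 111 kg; (b) 38.7 kg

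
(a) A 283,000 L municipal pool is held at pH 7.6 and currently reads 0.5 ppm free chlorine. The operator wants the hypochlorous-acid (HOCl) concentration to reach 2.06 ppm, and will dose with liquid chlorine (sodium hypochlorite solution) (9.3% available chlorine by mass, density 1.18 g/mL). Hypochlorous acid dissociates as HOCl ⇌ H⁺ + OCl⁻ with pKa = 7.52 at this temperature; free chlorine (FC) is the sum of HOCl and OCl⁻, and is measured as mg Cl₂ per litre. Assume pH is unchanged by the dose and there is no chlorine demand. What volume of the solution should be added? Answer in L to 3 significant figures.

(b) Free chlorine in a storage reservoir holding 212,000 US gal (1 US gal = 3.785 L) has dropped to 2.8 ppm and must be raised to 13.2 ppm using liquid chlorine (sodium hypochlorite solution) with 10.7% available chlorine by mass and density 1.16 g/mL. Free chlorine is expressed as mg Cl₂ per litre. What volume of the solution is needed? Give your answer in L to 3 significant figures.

(a) [OCl⁻]/[HOCl] = 10^(pH − pKa) = 10^(7.6 − 7.52) = 1.202; fraction as HOCl = 1/(1 + 1.202) = 0.4541.
(a) Free chlorine required for 2.06 ppm HOCl: 2.06 / 0.4541 = 4.537 ppm.
(a) FC to add: 4.537 − 0.5 = 4.037 mg/L as Cl₂.
(a) Cl₂ equivalent: 4.037 mg/L × 283,000 L = 1142 g.
(a) Product at 9.3% available Cl: 1142 / 0.093 = 12,280 g.
(a) Volume: 12,280 g ÷ 1.18 g/mL = 10,410 mL.

(b) Volume: 212,000 US gal × 3.785 L/gal = 802,420 L.
(b) Chlorine deficit: 13.2 − 2.8 = 10.4 ppm = 10.4 mg/L as Cl₂.
(b) Cl₂ equivalent needed: 10.4 mg/L × 802,420 L = 8,345,000 mg = 8345 g.
(b) Product at 10.7% available chlorine: 8345 / 0.107 = 77,990 g.
(b) Volume at density 1.16 g/mL: 77,990 g ÷ 1.16 g/mL = 67,230 mL.

(a) 10.4 L; (b) 67.2 L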